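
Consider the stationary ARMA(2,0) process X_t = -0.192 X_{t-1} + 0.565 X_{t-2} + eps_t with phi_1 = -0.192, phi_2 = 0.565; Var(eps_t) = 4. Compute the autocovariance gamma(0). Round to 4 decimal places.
\gamma(0) = 7.2973

Multiply the model equation by X_{t-k} and take expectations. With theta_0 = psi_0 = 1 and psi_j the MA(infinity) weights, this gives
  gamma(k) - sum_i phi_i gamma(k-i) = c_k,
  c_k = sigma^2 * sum_{j=k..q} theta_j psi_{j-k}   (c_k = 0 for k > q),
using gamma(-m) = gamma(m).
Pure AR (q = 0): c_0 = sigma^2 = 4, c_k = 0 for k >= 1.
Equations for k = 0, 1, 2 (AR order 2, c_2 = 0):
  (E0) gamma(0) = phi_1 gamma(1) + phi_2 gamma(2) + c_0
  (E1) gamma(1) = phi_1 gamma(0) + phi_2 gamma(1) + c_1
  (E2) gamma(2) = phi_1 gamma(1) + phi_2 gamma(0)
From (E1): gamma(1) = A gamma(0) + B with
  A = phi_1 / (1 - phi_2) = -0.192 / 0.435 = -0.441379,   B = c_1 / (1 - phi_2) = 0 / 0.435 = 0.
Insert (E2) into (E0): gamma(0) (1 - phi_2^2) = phi_1 (1 + phi_2) gamma(1) + c_0.
  phi_1 (1 + phi_2) = (-0.192)(1.565) = -0.30048,   1 - phi_2^2 = 0.680775.
Replace gamma(1) by A gamma(0) + B and collect gamma(0):
  gamma(0) [0.680775 - (-0.30048)(-0.441379)] = c_0 = 4
  gamma(0) * 0.548149 = 4
  gamma(0) = 4 / 0.548149 = 7.297281.
Therefore gamma(0) = 7.2973 (to 4 decimal places).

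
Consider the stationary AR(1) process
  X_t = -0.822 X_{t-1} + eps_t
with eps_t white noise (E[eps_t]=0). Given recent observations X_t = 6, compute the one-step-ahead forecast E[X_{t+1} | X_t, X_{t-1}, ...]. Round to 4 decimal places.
E[X_{t+1} \mid \mathcal F_t] = -4.9320

For an AR(p) model X_t = c + sum_i phi_i X_{t-i} + eps_t, the
one-step-ahead conditional mean is
  E[X_{t+1} | X_t, ...] = c + sum_i phi_i X_{t+1-i}.
Substitute known values:
  E[X_{t+1} | ...] = (-0.822) * (6)
                   = -4.9320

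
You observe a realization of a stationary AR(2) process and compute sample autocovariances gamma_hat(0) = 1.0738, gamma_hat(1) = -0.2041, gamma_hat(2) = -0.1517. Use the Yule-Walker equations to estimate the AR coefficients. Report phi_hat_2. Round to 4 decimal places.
\hat\phi_{2} = -0.1841

The Yule-Walker equations for an AR(p) process read, in matrix form,
  Gamma_p phi = r_p,   with   (Gamma_p)_{ij} = gamma(|i - j|),
                       (r_p)_i = gamma(i),   i,j = 1..p.
Substitute the sample gammas (Toeplitz matrix and right-hand side of size 2):
  Gamma_p = [[1.0738, -0.2041], [-0.2041, 1.0738]]
  r_p     = [-0.2041, -0.1517]
Written out:
  1.0738 phi_1 - 0.2041 phi_2 = -0.2041
  -0.2041 phi_1 + 1.0738 phi_2 = -0.1517
Solve by Cramer's rule:
  det = gamma(0)^2 - gamma(1)^2 = (1.0738)^2 - (-0.2041)^2 = 1.15304644 - 0.04165681 = 1.11138963
  phi_hat_1 = [gamma(1) gamma(0) - gamma(1) gamma(2)] / det = [(-0.2041)(1.0738) - (-0.2041)(-0.1517)] / 1.11138963 = -0.25012455 / 1.11138963 = -0.2251
  phi_hat_2 = [gamma(0) gamma(2) - gamma(1)^2] / det = [(1.0738)(-0.1517) - (-0.2041)^2] / 1.11138963 = -0.20455227 / 1.11138963 = -0.1841
So phi_hat = [-0.2251, -0.1841].
Therefore phi_hat_2 = -0.1841.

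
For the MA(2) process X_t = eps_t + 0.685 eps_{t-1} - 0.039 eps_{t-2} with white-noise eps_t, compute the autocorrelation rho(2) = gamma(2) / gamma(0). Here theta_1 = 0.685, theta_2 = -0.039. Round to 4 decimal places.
\rho(2) = -0.0265

For an MA(q) process with theta_0 = 1, the autocovariance is
  gamma(k) = sigma^2 * sum_{i=0..q-k} theta_i * theta_{i+k},
and rho(k) = gamma(k) / gamma(0). Sigma^2 cancels.
  numerator   = (1)*(-0.039) = -0.039.
  denominator = (1)^2 + (0.685)^2 + (-0.039)^2 = 1.470746.
  rho(2) = -0.039 / 1.470746 = -0.0265.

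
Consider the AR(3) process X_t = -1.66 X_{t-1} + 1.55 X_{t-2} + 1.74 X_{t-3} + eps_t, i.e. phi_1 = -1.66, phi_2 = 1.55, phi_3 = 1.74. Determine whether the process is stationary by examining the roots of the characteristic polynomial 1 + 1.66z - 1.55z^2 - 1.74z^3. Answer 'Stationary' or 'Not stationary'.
\text{Not stationary}

The AR(p) characteristic polynomial is P(z) = 1 + 1.66z - 1.55z^2 - 1.74z^3.
Stationarity requires all roots to lie outside the unit circle, i.e. |z| > 1 for every root.
Degree 3: look for a simple real root z0 first, then factor out (1 - z/z0) and solve the remaining quadratic.
Testing z0 = -0.5: P(-0.5) = 1 + (1.66)(-0.5) + (-1.55)(-0.5)^2 + (-1.74)(-0.5)^3
  = 1 + (-0.83) + (-0.3875) + (0.2175) = 0.  So z_0 = -0.5 is a root, |z_0| = 0.5.
Divide out the factor (1 + 2 z) = (1 - z/z0) (since 1/z0 = -2):
  P(z) = (1 + 2 z)(1 + (-0.34) z + (-0.87) z^2)
  [check: z-coef -0.34 - (-2) = 1.66; z^2-coef -0.87 - (-2)(-0.34) = -1.55; z^3-coef -(-2)(-0.87) = -1.74.]
Remaining roots from the quadratic factor 1 + (-0.34) z + (-0.87) z^2:
  Set 1 + (-0.34) z + (-0.87) z^2 = 0, i.e. a z^2 + b z + c = 0 with a = -0.87, b = -0.34, c = 1.
  Discriminant D = b^2 - 4ac = (-0.34)^2 - 4*(-0.87)*1 = 0.1156 - (-3.48) = 3.5956.
  D >= 0, so the roots are real: z = (-b +/- sqrt(D)) / (2a) = (0.34 +/- 1.896207) / (-1.74).
    z_1 = (0.34 + 1.896207) / (-1.74) = -1.2852,   |z_1| = 1.2852.
    z_2 = (0.34 - 1.896207) / (-1.74) = 0.8944,   |z_2| = 0.8944.
Moduli of all roots: 0.5000, 1.2852, 0.8944.
All moduli strictly greater than 1? No.
Verdict: Not stationary.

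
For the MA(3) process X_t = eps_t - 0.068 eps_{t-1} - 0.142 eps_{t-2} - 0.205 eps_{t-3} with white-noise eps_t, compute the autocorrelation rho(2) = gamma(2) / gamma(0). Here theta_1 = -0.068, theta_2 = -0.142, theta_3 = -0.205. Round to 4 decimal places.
\rho(2) = -0.1200

For an MA(q) process with theta_0 = 1, the autocovariance is
  gamma(k) = sigma^2 * sum_{i=0..q-k} theta_i * theta_{i+k},
and rho(k) = gamma(k) / gamma(0). Sigma^2 cancels.
  numerator   = (1)*(-0.142) + (-0.068)*(-0.205) = -0.12806.
  denominator = (1)^2 + (-0.068)^2 + (-0.142)^2 + (-0.205)^2 = 1.066813.
  rho(2) = -0.12806 / 1.066813 = -0.1200.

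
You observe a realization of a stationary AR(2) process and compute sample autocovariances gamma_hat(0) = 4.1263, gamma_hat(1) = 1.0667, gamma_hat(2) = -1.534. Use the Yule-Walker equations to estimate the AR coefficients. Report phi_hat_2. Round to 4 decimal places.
\hat\phi_{2} = -0.4700

The Yule-Walker equations for an AR(p) process read, in matrix form,
  Gamma_p phi = r_p,   with   (Gamma_p)_{ij} = gamma(|i - j|),
                       (r_p)_i = gamma(i),   i,j = 1..p.
Substitute the sample gammas (Toeplitz matrix and right-hand side of size 2):
  Gamma_p = [[4.1263, 1.0667], [1.0667, 4.1263]]
  r_p     = [1.0667, -1.534]
Written out:
  4.1263 phi_1 + 1.0667 phi_2 = 1.0667
  1.0667 phi_1 + 4.1263 phi_2 = -1.534
Solve by Cramer's rule:
  det = gamma(0)^2 - gamma(1)^2 = (4.1263)^2 - (1.0667)^2 = 17.02635169 - 1.13784889 = 15.8885028
  phi_hat_1 = [gamma(1) gamma(0) - gamma(1) gamma(2)] / det = [(1.0667)(4.1263) - (1.0667)(-1.534)] / 15.8885028 = 6.03784201 / 15.8885028 = 0.38
  phi_hat_2 = [gamma(0) gamma(2) - gamma(1)^2] / det = [(4.1263)(-1.534) - (1.0667)^2] / 15.8885028 = -7.46759309 / 15.8885028 = -0.47
So phi_hat = [0.3800, -0.4700].
Therefore phi_hat_2 = -0.4700.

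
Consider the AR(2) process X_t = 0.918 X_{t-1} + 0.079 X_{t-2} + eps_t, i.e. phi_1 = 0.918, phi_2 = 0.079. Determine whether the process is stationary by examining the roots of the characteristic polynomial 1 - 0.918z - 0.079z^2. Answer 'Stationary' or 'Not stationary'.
\text{Stationary}

The AR(p) characteristic polynomial is P(z) = 1 - 0.918z - 0.079z^2.
Stationarity requires all roots to lie outside the unit circle, i.e. |z| > 1 for every root.
Set 1 + (-0.918) z + (-0.079) z^2 = 0, i.e. a z^2 + b z + c = 0 with a = -0.079, b = -0.918, c = 1.
Discriminant D = b^2 - 4ac = (-0.918)^2 - 4*(-0.079)*1 = 0.842724 - (-0.316) = 1.158724.
D >= 0, so the roots are real: z = (-b +/- sqrt(D)) / (2a) = (0.918 +/- 1.07644) / (-0.158).
  z_1 = (0.918 + 1.07644) / (-0.158) = -12.623,   |z_1| = 12.623.
  z_2 = (0.918 - 1.07644) / (-0.158) = 1.0028,   |z_2| = 1.0028.
Moduli of all roots: 12.6230, 1.0028.
All moduli strictly greater than 1? Yes.
Verdict: Stationary.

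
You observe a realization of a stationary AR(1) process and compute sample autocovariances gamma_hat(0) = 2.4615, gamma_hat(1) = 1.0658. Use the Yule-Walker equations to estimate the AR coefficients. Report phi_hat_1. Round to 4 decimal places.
\hat\phi_{1} = 0.4330

The Yule-Walker equations for an AR(p) process read, in matrix form,
  Gamma_p phi = r_p,   with   (Gamma_p)_{ij} = gamma(|i - j|),
                       (r_p)_i = gamma(i),   i,j = 1..p.
Substitute the sample gammas (Toeplitz matrix and right-hand side of size 1):
  Gamma_p = [[2.4615]]
  r_p     = [1.0658]
With p = 1 this is the single equation gamma(0) phi_1 = gamma(1):
  phi_hat_1 = gamma(1) / gamma(0) = 1.0658 / 2.4615 = 0.4330.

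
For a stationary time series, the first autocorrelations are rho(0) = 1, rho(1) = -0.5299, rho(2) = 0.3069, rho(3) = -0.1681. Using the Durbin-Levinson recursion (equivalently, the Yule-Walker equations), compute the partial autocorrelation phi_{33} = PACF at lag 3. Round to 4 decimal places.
\phi_{33} = 0.0109

The PACF at lag k is phi_{kk}, the last component of the solution
to the Yule-Walker system G_k phi = r_k where
  (G_k)_{ij} = rho(|i - j|), (r_k)_i = rho(i), i,j = 1..k.
Equivalently, Durbin-Levinson gives phi_{kk} iteratively:
  phi_{11} = rho(1)
  phi_{kk} = [rho(k) - sum_{j=1..k-1} phi_{k-1,j} rho(k-j)]
            / [1 - sum_{j=1..k-1} phi_{k-1,j} rho(j)],
  phi_{k,j} = phi_{k-1,j} - phi_{kk} phi_{k-1,k-j},  j = 1..k-1.
Step k = 1:
  phi_11 = rho(1) = -0.5299.
Step k = 2:
  phi_22 = [rho(2) - phi_11 rho(1)] / [1 - phi_11 rho(1)] = [0.3069 - (-0.5299)(-0.5299)] / [1 - (-0.5299)(-0.5299)]
         = 0.02610599 / 0.71920599 = 0.036298.
  Update: phi_21 = phi_11 - phi_22 phi_11 = -0.5299 - (0.036298)(-0.5299) = -0.510666.
Step k = 3:
  phi_33 = [rho(3) - phi_21 rho(2) - phi_22 rho(1)] / [1 - phi_21 rho(1) - phi_22 rho(2)]
    numerator   = -0.1681 - (-0.510666)(0.3069) - (0.036298)(-0.5299) = 0.00785774
    denominator = 1 - (-0.510666)(-0.5299) - (0.036298)(0.3069) = 0.71825839
  phi_33 = 0.00785774 / 0.71825839 = 0.0109.
Therefore phi_{33} = 0.0109.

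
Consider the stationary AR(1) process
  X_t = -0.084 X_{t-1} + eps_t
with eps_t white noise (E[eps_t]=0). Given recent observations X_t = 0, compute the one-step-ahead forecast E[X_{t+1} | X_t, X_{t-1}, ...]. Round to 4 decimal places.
E[X_{t+1} \mid \mathcal F_t] = 0.0000

For an AR(p) model X_t = c + sum_i phi_i X_{t-i} + eps_t, the
one-step-ahead conditional mean is
  E[X_{t+1} | X_t, ...] = c + sum_i phi_i X_{t+1-i}.
Substitute known values:
  E[X_{t+1} | ...] = (-0.084) * (0)
                   = 0.0000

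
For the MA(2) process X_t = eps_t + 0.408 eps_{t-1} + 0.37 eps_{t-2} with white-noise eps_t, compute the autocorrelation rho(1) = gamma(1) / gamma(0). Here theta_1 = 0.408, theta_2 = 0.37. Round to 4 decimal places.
\rho(1) = 0.4289

For an MA(q) process with theta_0 = 1, the autocovariance is
  gamma(k) = sigma^2 * sum_{i=0..q-k} theta_i * theta_{i+k},
and rho(k) = gamma(k) / gamma(0). Sigma^2 cancels.
  numerator   = (1)*(0.408) + (0.408)*(0.37) = 0.55896.
  denominator = (1)^2 + (0.408)^2 + (0.37)^2 = 1.303364.
  rho(1) = 0.55896 / 1.303364 = 0.4289.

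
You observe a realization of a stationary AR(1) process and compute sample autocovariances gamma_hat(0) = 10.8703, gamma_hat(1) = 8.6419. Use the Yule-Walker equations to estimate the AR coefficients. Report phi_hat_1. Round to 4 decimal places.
\hat\phi_{1} = 0.7950

The Yule-Walker equations for an AR(p) process read, in matrix form,
  Gamma_p phi = r_p,   with   (Gamma_p)_{ij} = gamma(|i - j|),
                       (r_p)_i = gamma(i),   i,j = 1..p.
Substitute the sample gammas (Toeplitz matrix and right-hand side of size 1):
  Gamma_p = [[10.8703]]
  r_p     = [8.6419]
With p = 1 this is the single equation gamma(0) phi_1 = gamma(1):
  phi_hat_1 = gamma(1) / gamma(0) = 8.6419 / 10.8703 = 0.7950.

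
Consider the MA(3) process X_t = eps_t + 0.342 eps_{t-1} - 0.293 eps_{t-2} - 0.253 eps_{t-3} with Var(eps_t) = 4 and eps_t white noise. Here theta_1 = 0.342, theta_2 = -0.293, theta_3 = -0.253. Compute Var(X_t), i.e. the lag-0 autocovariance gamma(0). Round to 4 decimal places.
\gamma(0) = 5.0673

For an MA(q) process X_t = eps_t + sum_i theta_i eps_{t-i} with
Var(eps_t) = sigma^2, the variance is
  gamma(0) = sigma^2 * (1 + sum_i theta_i^2).
  sum_i theta_i^2 = (0.342)^2 + (-0.293)^2 + (-0.253)^2 = 0.116964 + 0.085849 + 0.064009 = 0.266822.
  gamma(0) = 4 * (1 + 0.266822) = 4 * 1.266822 = 5.067288, which rounds to 5.0673.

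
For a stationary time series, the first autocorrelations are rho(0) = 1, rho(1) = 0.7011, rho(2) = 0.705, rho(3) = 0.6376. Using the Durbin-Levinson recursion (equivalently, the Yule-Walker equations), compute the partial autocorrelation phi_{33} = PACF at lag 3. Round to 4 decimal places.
\phi_{33} = 0.1349

The PACF at lag k is phi_{kk}, the last component of the solution
to the Yule-Walker system G_k phi = r_k where
  (G_k)_{ij} = rho(|i - j|), (r_k)_i = rho(i), i,j = 1..k.
Equivalently, Durbin-Levinson gives phi_{kk} iteratively:
  phi_{11} = rho(1)
  phi_{kk} = [rho(k) - sum_{j=1..k-1} phi_{k-1,j} rho(k-j)]
            / [1 - sum_{j=1..k-1} phi_{k-1,j} rho(j)],
  phi_{k,j} = phi_{k-1,j} - phi_{kk} phi_{k-1,k-j},  j = 1..k-1.
Step k = 1:
  phi_11 = rho(1) = 0.7011.
Step k = 2:
  phi_22 = [rho(2) - phi_11 rho(1)] / [1 - phi_11 rho(1)] = [0.705 - (0.7011)(0.7011)] / [1 - (0.7011)(0.7011)]
         = 0.21345879 / 0.50845879 = 0.419815.
  Update: phi_21 = phi_11 - phi_22 phi_11 = 0.7011 - (0.419815)(0.7011) = 0.406767.
Step k = 3:
  phi_33 = [rho(3) - phi_21 rho(2) - phi_22 rho(1)] / [1 - phi_21 rho(1) - phi_22 rho(2)]
    numerator   = 0.6376 - (0.406767)(0.705) - (0.419815)(0.7011) = 0.05649641
    denominator = 1 - (0.406767)(0.7011) - (0.419815)(0.705) = 0.41884552
  phi_33 = 0.05649641 / 0.41884552 = 0.1349.
Therefore phi_{33} = 0.1349.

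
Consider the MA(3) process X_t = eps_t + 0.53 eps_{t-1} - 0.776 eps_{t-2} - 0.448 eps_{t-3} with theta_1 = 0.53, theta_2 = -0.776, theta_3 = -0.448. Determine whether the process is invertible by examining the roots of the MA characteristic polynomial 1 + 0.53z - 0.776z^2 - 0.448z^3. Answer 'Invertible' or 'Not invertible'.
\text{Invertible}

The MA(q) characteristic polynomial is P(z) = 1 + 0.53z - 0.776z^2 - 0.448z^3.
Invertibility requires all roots to lie outside the unit circle, i.e. |z| > 1 for every root.
Degree 3: look for a simple real root z0 first, then factor out (1 - z/z0) and solve the remaining quadratic.
Testing z0 = -1.25: P(-1.25) = 1 + (0.53)(-1.25) + (-0.776)(-1.25)^2 + (-0.448)(-1.25)^3
  = 1 + (-0.6625) + (-1.2125) + (0.875) = 0.  So z_0 = -1.25 is a root, |z_0| = 1.25.
Divide out the factor (1 + 0.8 z) = (1 - z/z0) (since 1/z0 = -0.8):
  P(z) = (1 + 0.8 z)(1 + (-0.27) z + (-0.56) z^2)
  [check: z-coef -0.27 - (-0.8) = 0.53; z^2-coef -0.56 - (-0.8)(-0.27) = -0.776; z^3-coef -(-0.8)(-0.56) = -0.448.]
Remaining roots from the quadratic factor 1 + (-0.27) z + (-0.56) z^2:
  Set 1 + (-0.27) z + (-0.56) z^2 = 0, i.e. a z^2 + b z + c = 0 with a = -0.56, b = -0.27, c = 1.
  Discriminant D = b^2 - 4ac = (-0.27)^2 - 4*(-0.56)*1 = 0.0729 - (-2.24) = 2.3129.
  D >= 0, so the roots are real: z = (-b +/- sqrt(D)) / (2a) = (0.27 +/- 1.520822) / (-1.12).
    z_1 = (0.27 + 1.520822) / (-1.12) = -1.5989,   |z_1| = 1.5989.
    z_2 = (0.27 - 1.520822) / (-1.12) = 1.1168,   |z_2| = 1.1168.
Moduli of all roots: 1.2500, 1.5989, 1.1168.
All moduli strictly greater than 1? Yes.
Verdict: Invertible.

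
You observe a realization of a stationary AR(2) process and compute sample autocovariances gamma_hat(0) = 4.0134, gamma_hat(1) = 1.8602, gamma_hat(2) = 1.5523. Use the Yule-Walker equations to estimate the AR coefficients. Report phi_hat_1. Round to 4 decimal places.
\hat\phi_{1} = 0.3620

The Yule-Walker equations for an AR(p) process read, in matrix form,
  Gamma_p phi = r_p,   with   (Gamma_p)_{ij} = gamma(|i - j|),
                       (r_p)_i = gamma(i),   i,j = 1..p.
Substitute the sample gammas (Toeplitz matrix and right-hand side of size 2):
  Gamma_p = [[4.0134, 1.8602], [1.8602, 4.0134]]
  r_p     = [1.8602, 1.5523]
Written out:
  4.0134 phi_1 + 1.8602 phi_2 = 1.8602
  1.8602 phi_1 + 4.0134 phi_2 = 1.5523
Solve by Cramer's rule:
  det = gamma(0)^2 - gamma(1)^2 = (4.0134)^2 - (1.8602)^2 = 16.10737956 - 3.46034404 = 12.64703552
  phi_hat_1 = [gamma(1) gamma(0) - gamma(1) gamma(2)] / det = [(1.8602)(4.0134) - (1.8602)(1.5523)] / 12.64703552 = 4.57813822 / 12.64703552 = 0.362
  phi_hat_2 = [gamma(0) gamma(2) - gamma(1)^2] / det = [(4.0134)(1.5523) - (1.8602)^2] / 12.64703552 = 2.76965678 / 12.64703552 = 0.219
So phi_hat = [0.3620, 0.2190].
Therefore phi_hat_1 = 0.3620.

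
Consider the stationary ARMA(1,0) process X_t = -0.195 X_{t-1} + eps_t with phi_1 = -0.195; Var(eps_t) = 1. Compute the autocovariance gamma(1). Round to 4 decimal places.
\gamma(1) = -0.2027

Multiply the model equation by X_{t-k} and take expectations. With theta_0 = psi_0 = 1 and psi_j the MA(infinity) weights, this gives
  gamma(k) - sum_i phi_i gamma(k-i) = c_k,
  c_k = sigma^2 * sum_{j=k..q} theta_j psi_{j-k}   (c_k = 0 for k > q),
using gamma(-m) = gamma(m).
Pure AR (q = 0): c_0 = sigma^2 = 1, c_k = 0 for k >= 1.
Equations for k = 0 and k = 1 (AR order 1):
  gamma(0) = phi_1 gamma(1) + c_0
  gamma(1) = phi_1 gamma(0) + c_1
Substituting the second into the first: gamma(0) (1 - phi_1^2) = c_0 + phi_1 c_1, so
  gamma(0) = c_0 / (1 - phi_1^2) = 1 / (1 - (-0.195)^2) = 1 / 0.961975 = 1.039528.
  gamma(1) = phi_1 gamma(0) = (-0.195)(1.039528) = -0.202708.
Therefore gamma(1) = -0.2027 (to 4 decimal places).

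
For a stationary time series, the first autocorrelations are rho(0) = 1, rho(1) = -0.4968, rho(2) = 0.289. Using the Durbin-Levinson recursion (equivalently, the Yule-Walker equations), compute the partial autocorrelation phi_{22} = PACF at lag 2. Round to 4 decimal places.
\phi_{22} = 0.0560

The PACF at lag k is phi_{kk}, the last component of the solution
to the Yule-Walker system G_k phi = r_k where
  (G_k)_{ij} = rho(|i - j|), (r_k)_i = rho(i), i,j = 1..k.
Equivalently, Durbin-Levinson gives phi_{kk} iteratively:
  phi_{11} = rho(1)
  phi_{kk} = [rho(k) - sum_{j=1..k-1} phi_{k-1,j} rho(k-j)]
            / [1 - sum_{j=1..k-1} phi_{k-1,j} rho(j)],
  phi_{k,j} = phi_{k-1,j} - phi_{kk} phi_{k-1,k-j},  j = 1..k-1.
Step k = 1:
  phi_11 = rho(1) = -0.4968.
Step k = 2:
  phi_22 = [rho(2) - phi_11 rho(1)] / [1 - phi_11 rho(1)] = [0.289 - (-0.4968)(-0.4968)] / [1 - (-0.4968)(-0.4968)]
         = 0.04218976 / 0.75318976 = 0.056.
Therefore phi_{22} = 0.0560.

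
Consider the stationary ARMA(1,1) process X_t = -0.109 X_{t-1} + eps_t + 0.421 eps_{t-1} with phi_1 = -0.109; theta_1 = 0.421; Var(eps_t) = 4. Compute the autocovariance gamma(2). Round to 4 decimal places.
\gamma(2) = -0.1314

Multiply the model equation by X_{t-k} and take expectations. With theta_0 = psi_0 = 1 and psi_j the MA(infinity) weights, this gives
  gamma(k) - sum_i phi_i gamma(k-i) = c_k,
  c_k = sigma^2 * sum_{j=k..q} theta_j psi_{j-k}   (c_k = 0 for k > q),
using gamma(-m) = gamma(m).
psi-weights needed (psi_j = theta_j + sum_i phi_i psi_{j-i}):
  psi_1 = theta_1 + phi_1 = 0.421 + (-0.109) = 0.312
Right-hand sides:
  c_0 = sigma^2 (1 + theta_1 psi_1) = 4 * (1 + (0.421)(0.312)) = 4 * 1.131352 = 4.525408
  c_1 = sigma^2 theta_1 = 4 * (0.421) = 1.684
  c_2 = 0
Equations for k = 0 and k = 1 (AR order 1):
  gamma(0) = phi_1 gamma(1) + c_0
  gamma(1) = phi_1 gamma(0) + c_1
Substituting the second into the first: gamma(0) (1 - phi_1^2) = c_0 + phi_1 c_1, so
  gamma(0) = (c_0 + phi_1 c_1) / (1 - phi_1^2) = (4.525408 + (-0.109)(1.684)) / (1 - (-0.109)^2) = 4.341852 / 0.988119 = 4.394058.
  gamma(1) = phi_1 gamma(0) + c_1 = (-0.109)(4.394058) + (1.684) = 1.205048.
For k = 2 (> q): gamma(2) = phi_1 gamma(1) = (-0.109)(1.205048) = -0.13135.
Therefore gamma(2) = -0.1314 (to 4 decimal places).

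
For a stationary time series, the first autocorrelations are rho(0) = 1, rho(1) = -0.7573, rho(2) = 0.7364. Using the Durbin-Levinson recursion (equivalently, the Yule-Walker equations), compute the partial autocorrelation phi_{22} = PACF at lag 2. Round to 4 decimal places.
\phi_{22} = 0.3819

The PACF at lag k is phi_{kk}, the last component of the solution
to the Yule-Walker system G_k phi = r_k where
  (G_k)_{ij} = rho(|i - j|), (r_k)_i = rho(i), i,j = 1..k.
Equivalently, Durbin-Levinson gives phi_{kk} iteratively:
  phi_{11} = rho(1)
  phi_{kk} = [rho(k) - sum_{j=1..k-1} phi_{k-1,j} rho(k-j)]
            / [1 - sum_{j=1..k-1} phi_{k-1,j} rho(j)],
  phi_{k,j} = phi_{k-1,j} - phi_{kk} phi_{k-1,k-j},  j = 1..k-1.
Step k = 1:
  phi_11 = rho(1) = -0.7573.
Step k = 2:
  phi_22 = [rho(2) - phi_11 rho(1)] / [1 - phi_11 rho(1)] = [0.7364 - (-0.7573)(-0.7573)] / [1 - (-0.7573)(-0.7573)]
         = 0.16289671 / 0.42649671 = 0.3819.
Therefore phi_{22} = 0.3819.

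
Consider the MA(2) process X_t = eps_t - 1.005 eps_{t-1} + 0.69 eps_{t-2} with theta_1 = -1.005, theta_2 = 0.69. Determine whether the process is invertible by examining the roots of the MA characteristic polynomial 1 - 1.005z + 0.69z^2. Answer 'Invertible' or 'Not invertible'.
\text{Invertible}

The MA(q) characteristic polynomial is P(z) = 1 - 1.005z + 0.69z^2.
Invertibility requires all roots to lie outside the unit circle, i.e. |z| > 1 for every root.
Set 1 + (-1.005) z + (0.69) z^2 = 0, i.e. a z^2 + b z + c = 0 with a = 0.69, b = -1.005, c = 1.
Discriminant D = b^2 - 4ac = (-1.005)^2 - 4*(0.69)*1 = 1.010025 - (2.76) = -1.749975.
D < 0, so the roots are the complex-conjugate pair z = (-b +/- i sqrt(-D)) / (2a) = 0.7283 +/- 0.9586i.
For a conjugate pair |z|^2 = z * conj(z) = (product of roots) = c/a = 1/(0.69) = 1.449275, so |z| = sqrt(1.449275) = 1.2039 for both roots.
Moduli of all roots: 1.2039, 1.2039.
All moduli strictly greater than 1? Yes.
Verdict: Invertible.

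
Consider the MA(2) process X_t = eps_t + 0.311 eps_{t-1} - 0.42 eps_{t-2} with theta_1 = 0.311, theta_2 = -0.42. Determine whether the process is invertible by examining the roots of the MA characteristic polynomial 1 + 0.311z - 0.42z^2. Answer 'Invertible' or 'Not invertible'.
\text{Invertible}

The MA(q) characteristic polynomial is P(z) = 1 + 0.311z - 0.42z^2.
Invertibility requires all roots to lie outside the unit circle, i.e. |z| > 1 for every root.
Set 1 + (0.311) z + (-0.42) z^2 = 0, i.e. a z^2 + b z + c = 0 with a = -0.42, b = 0.311, c = 1.
Discriminant D = b^2 - 4ac = (0.311)^2 - 4*(-0.42)*1 = 0.096721 - (-1.68) = 1.776721.
D >= 0, so the roots are real: z = (-b +/- sqrt(D)) / (2a) = (-0.311 +/- 1.332937) / (-0.84).
  z_1 = (-0.311 + 1.332937) / (-0.84) = -1.2166,   |z_1| = 1.2166.
  z_2 = (-0.311 - 1.332937) / (-0.84) = 1.9571,   |z_2| = 1.9571.
Moduli of all roots: 1.2166, 1.9571.
All moduli strictly greater than 1? Yes.
Verdict: Invertible.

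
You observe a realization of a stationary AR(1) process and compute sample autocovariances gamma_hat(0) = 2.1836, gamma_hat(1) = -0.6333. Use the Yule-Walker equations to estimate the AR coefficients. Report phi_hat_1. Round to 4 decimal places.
\hat\phi_{1} = -0.2900

The Yule-Walker equations for an AR(p) process read, in matrix form,
  Gamma_p phi = r_p,   with   (Gamma_p)_{ij} = gamma(|i - j|),
                       (r_p)_i = gamma(i),   i,j = 1..p.
Substitute the sample gammas (Toeplitz matrix and right-hand side of size 1):
  Gamma_p = [[2.1836]]
  r_p     = [-0.6333]
With p = 1 this is the single equation gamma(0) phi_1 = gamma(1):
  phi_hat_1 = gamma(1) / gamma(0) = -0.6333 / 2.1836 = -0.2900.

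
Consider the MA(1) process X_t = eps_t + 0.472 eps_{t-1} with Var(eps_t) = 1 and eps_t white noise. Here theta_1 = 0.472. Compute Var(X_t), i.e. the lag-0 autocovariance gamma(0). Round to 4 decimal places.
\gamma(0) = 1.2228

For an MA(q) process X_t = eps_t + sum_i theta_i eps_{t-i} with
Var(eps_t) = sigma^2, the variance is
  gamma(0) = sigma^2 * (1 + sum_i theta_i^2).
  sum_i theta_i^2 = (0.472)^2 = 0.222784.
  gamma(0) = 1 * (1 + 0.222784) = 1 * 1.222784 = 1.222784, which rounds to 1.2228.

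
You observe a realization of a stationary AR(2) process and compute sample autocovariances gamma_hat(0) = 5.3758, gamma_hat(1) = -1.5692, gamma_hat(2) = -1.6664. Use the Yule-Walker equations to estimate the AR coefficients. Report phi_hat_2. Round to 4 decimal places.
\hat\phi_{2} = -0.4320

The Yule-Walker equations for an AR(p) process read, in matrix form,
  Gamma_p phi = r_p,   with   (Gamma_p)_{ij} = gamma(|i - j|),
                       (r_p)_i = gamma(i),   i,j = 1..p.
Substitute the sample gammas (Toeplitz matrix and right-hand side of size 2):
  Gamma_p = [[5.3758, -1.5692], [-1.5692, 5.3758]]
  r_p     = [-1.5692, -1.6664]
Written out:
  5.3758 phi_1 - 1.5692 phi_2 = -1.5692
  -1.5692 phi_1 + 5.3758 phi_2 = -1.6664
Solve by Cramer's rule:
  det = gamma(0)^2 - gamma(1)^2 = (5.3758)^2 - (-1.5692)^2 = 28.89922564 - 2.46238864 = 26.436837
  phi_hat_1 = [gamma(1) gamma(0) - gamma(1) gamma(2)] / det = [(-1.5692)(5.3758) - (-1.5692)(-1.6664)] / 26.436837 = -11.05062024 / 26.436837 = -0.418
  phi_hat_2 = [gamma(0) gamma(2) - gamma(1)^2] / det = [(5.3758)(-1.6664) - (-1.5692)^2] / 26.436837 = -11.42062176 / 26.436837 = -0.432
So phi_hat = [-0.4180, -0.4320].
Therefore phi_hat_2 = -0.4320.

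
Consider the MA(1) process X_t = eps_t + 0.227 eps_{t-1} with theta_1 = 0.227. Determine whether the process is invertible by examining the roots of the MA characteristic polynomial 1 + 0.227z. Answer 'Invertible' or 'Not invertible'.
\text{Invertible}

The MA(q) characteristic polynomial is P(z) = 1 + 0.227z.
Invertibility requires all roots to lie outside the unit circle, i.e. |z| > 1 for every root.
This is linear in z: 1 + (0.227) z = 0  =>  z = -1/(0.227) = -4.405286,  |z| = 4.405286.
Moduli of all roots: 4.4053.
All moduli strictly greater than 1? Yes.
Verdict: Invertible.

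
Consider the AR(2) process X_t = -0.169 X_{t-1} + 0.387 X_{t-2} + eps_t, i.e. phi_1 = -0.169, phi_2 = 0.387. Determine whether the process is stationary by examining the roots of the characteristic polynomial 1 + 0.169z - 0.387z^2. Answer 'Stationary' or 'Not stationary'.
\text{Stationary}

The AR(p) characteristic polynomial is P(z) = 1 + 0.169z - 0.387z^2.
Stationarity requires all roots to lie outside the unit circle, i.e. |z| > 1 for every root.
Set 1 + (0.169) z + (-0.387) z^2 = 0, i.e. a z^2 + b z + c = 0 with a = -0.387, b = 0.169, c = 1.
Discriminant D = b^2 - 4ac = (0.169)^2 - 4*(-0.387)*1 = 0.028561 - (-1.548) = 1.576561.
D >= 0, so the roots are real: z = (-b +/- sqrt(D)) / (2a) = (-0.169 +/- 1.255612) / (-0.774).
  z_1 = (-0.169 + 1.255612) / (-0.774) = -1.4039,   |z_1| = 1.4039.
  z_2 = (-0.169 - 1.255612) / (-0.774) = 1.8406,   |z_2| = 1.8406.
Moduli of all roots: 1.4039, 1.8406.
All moduli strictly greater than 1? Yes.
Verdict: Stationary.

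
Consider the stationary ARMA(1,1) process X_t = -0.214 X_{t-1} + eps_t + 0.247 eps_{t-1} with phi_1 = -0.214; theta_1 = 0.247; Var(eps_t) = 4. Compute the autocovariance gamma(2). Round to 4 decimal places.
\gamma(2) = -0.0280

Multiply the model equation by X_{t-k} and take expectations. With theta_0 = psi_0 = 1 and psi_j the MA(infinity) weights, this gives
  gamma(k) - sum_i phi_i gamma(k-i) = c_k,
  c_k = sigma^2 * sum_{j=k..q} theta_j psi_{j-k}   (c_k = 0 for k > q),
using gamma(-m) = gamma(m).
psi-weights needed (psi_j = theta_j + sum_i phi_i psi_{j-i}):
  psi_1 = theta_1 + phi_1 = 0.247 + (-0.214) = 0.033
Right-hand sides:
  c_0 = sigma^2 (1 + theta_1 psi_1) = 4 * (1 + (0.247)(0.033)) = 4 * 1.008151 = 4.032604
  c_1 = sigma^2 theta_1 = 4 * (0.247) = 0.988
  c_2 = 0
Equations for k = 0 and k = 1 (AR order 1):
  gamma(0) = phi_1 gamma(1) + c_0
  gamma(1) = phi_1 gamma(0) + c_1
Substituting the second into the first: gamma(0) (1 - phi_1^2) = c_0 + phi_1 c_1, so
  gamma(0) = (c_0 + phi_1 c_1) / (1 - phi_1^2) = (4.032604 + (-0.214)(0.988)) / (1 - (-0.214)^2) = 3.821172 / 0.954204 = 4.004565.
  gamma(1) = phi_1 gamma(0) + c_1 = (-0.214)(4.004565) + (0.988) = 0.131023.
For k = 2 (> q): gamma(2) = phi_1 gamma(1) = (-0.214)(0.131023) = -0.028039.
Therefore gamma(2) = -0.0280 (to 4 decimal places).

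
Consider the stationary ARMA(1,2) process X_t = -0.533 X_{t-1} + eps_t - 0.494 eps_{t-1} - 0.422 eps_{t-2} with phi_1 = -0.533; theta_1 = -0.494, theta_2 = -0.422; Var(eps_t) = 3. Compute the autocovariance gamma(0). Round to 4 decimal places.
\gamma(0) = 6.2301

Multiply the model equation by X_{t-k} and take expectations. With theta_0 = psi_0 = 1 and psi_j the MA(infinity) weights, this gives
  gamma(k) - sum_i phi_i gamma(k-i) = c_k,
  c_k = sigma^2 * sum_{j=k..q} theta_j psi_{j-k}   (c_k = 0 for k > q),
using gamma(-m) = gamma(m).
psi-weights needed (psi_j = theta_j + sum_i phi_i psi_{j-i}):
  psi_1 = theta_1 + phi_1 = -0.494 + (-0.533) = -1.027
  psi_2 = theta_2 + phi_1 psi_1 = -0.422 + (-0.533)(-1.027) = 0.125391
Right-hand sides:
  c_0 = sigma^2 (1 + theta_1 psi_1 + theta_2 psi_2) = 3 * (1 + (-0.494)(-1.027) + (-0.422)(0.125391)) = 3 * 1.454423 = 4.363269
  c_1 = sigma^2 (theta_1 + theta_2 psi_1) = 3 * (-0.494 + (-0.422)(-1.027)) = -0.181818
  c_2 = sigma^2 theta_2 = 3 * (-0.422) = -1.266
Equations for k = 0 and k = 1 (AR order 1):
  gamma(0) = phi_1 gamma(1) + c_0
  gamma(1) = phi_1 gamma(0) + c_1
Substituting the second into the first: gamma(0) (1 - phi_1^2) = c_0 + phi_1 c_1, so
  gamma(0) = (c_0 + phi_1 c_1) / (1 - phi_1^2) = (4.363269 + (-0.533)(-0.181818)) / (1 - (-0.533)^2) = 4.460178 / 0.715911 = 6.230073.
Therefore gamma(0) = 6.2301 (to 4 decimal places).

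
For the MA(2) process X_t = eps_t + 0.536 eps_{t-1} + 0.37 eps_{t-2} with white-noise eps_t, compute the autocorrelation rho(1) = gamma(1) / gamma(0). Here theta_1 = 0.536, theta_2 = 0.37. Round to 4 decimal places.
\rho(1) = 0.5156

For an MA(q) process with theta_0 = 1, the autocovariance is
  gamma(k) = sigma^2 * sum_{i=0..q-k} theta_i * theta_{i+k},
and rho(k) = gamma(k) / gamma(0). Sigma^2 cancels.
  numerator   = (1)*(0.536) + (0.536)*(0.37) = 0.73432.
  denominator = (1)^2 + (0.536)^2 + (0.37)^2 = 1.424196.
  rho(1) = 0.73432 / 1.424196 = 0.5156.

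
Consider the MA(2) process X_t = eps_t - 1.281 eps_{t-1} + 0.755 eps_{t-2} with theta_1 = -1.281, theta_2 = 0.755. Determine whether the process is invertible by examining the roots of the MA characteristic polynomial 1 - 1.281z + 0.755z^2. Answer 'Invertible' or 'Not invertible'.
\text{Invertible}

The MA(q) characteristic polynomial is P(z) = 1 - 1.281z + 0.755z^2.
Invertibility requires all roots to lie outside the unit circle, i.e. |z| > 1 for every root.
Set 1 + (-1.281) z + (0.755) z^2 = 0, i.e. a z^2 + b z + c = 0 with a = 0.755, b = -1.281, c = 1.
Discriminant D = b^2 - 4ac = (-1.281)^2 - 4*(0.755)*1 = 1.640961 - (3.02) = -1.379039.
D < 0, so the roots are the complex-conjugate pair z = (-b +/- i sqrt(-D)) / (2a) = 0.8483 +/- 0.7777i.
For a conjugate pair |z|^2 = z * conj(z) = (product of roots) = c/a = 1/(0.755) = 1.324503, so |z| = sqrt(1.324503) = 1.1509 for both roots.
Moduli of all roots: 1.1509, 1.1509.
All moduli strictly greater than 1? Yes.
Verdict: Invertible.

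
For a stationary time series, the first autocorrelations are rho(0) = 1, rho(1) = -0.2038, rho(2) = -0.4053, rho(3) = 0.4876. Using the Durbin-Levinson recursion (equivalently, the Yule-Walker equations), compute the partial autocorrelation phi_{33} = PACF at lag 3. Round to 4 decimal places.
\phi_{33} = 0.3619

The PACF at lag k is phi_{kk}, the last component of the solution
to the Yule-Walker system G_k phi = r_k where
  (G_k)_{ij} = rho(|i - j|), (r_k)_i = rho(i), i,j = 1..k.
Equivalently, Durbin-Levinson gives phi_{kk} iteratively:
  phi_{11} = rho(1)
  phi_{kk} = [rho(k) - sum_{j=1..k-1} phi_{k-1,j} rho(k-j)]
            / [1 - sum_{j=1..k-1} phi_{k-1,j} rho(j)],
  phi_{k,j} = phi_{k-1,j} - phi_{kk} phi_{k-1,k-j},  j = 1..k-1.
Step k = 1:
  phi_11 = rho(1) = -0.2038.
Step k = 2:
  phi_22 = [rho(2) - phi_11 rho(1)] / [1 - phi_11 rho(1)] = [-0.4053 - (-0.2038)(-0.2038)] / [1 - (-0.2038)(-0.2038)]
         = -0.44683444 / 0.95846556 = -0.466198.
  Update: phi_21 = phi_11 - phi_22 phi_11 = -0.2038 - (-0.466198)(-0.2038) = -0.298811.
Step k = 3:
  phi_33 = [rho(3) - phi_21 rho(2) - phi_22 rho(1)] / [1 - phi_21 rho(1) - phi_22 rho(2)]
    numerator   = 0.4876 - (-0.298811)(-0.4053) - (-0.466198)(-0.2038) = 0.27148077
    denominator = 1 - (-0.298811)(-0.2038) - (-0.466198)(-0.4053) = 0.75015237
  phi_33 = 0.27148077 / 0.75015237 = 0.3619.
Therefore phi_{33} = 0.3619.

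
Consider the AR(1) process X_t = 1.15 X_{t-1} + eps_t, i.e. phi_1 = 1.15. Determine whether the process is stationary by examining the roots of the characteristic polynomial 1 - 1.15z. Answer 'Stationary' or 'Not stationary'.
\text{Not stationary}

The AR(p) characteristic polynomial is P(z) = 1 - 1.15z.
Stationarity requires all roots to lie outside the unit circle, i.e. |z| > 1 for every root.
This is linear in z: 1 + (-1.15) z = 0  =>  z = -1/(-1.15) = 0.869565,  |z| = 0.869565.
Moduli of all roots: 0.8696.
All moduli strictly greater than 1? No.
Verdict: Not stationary.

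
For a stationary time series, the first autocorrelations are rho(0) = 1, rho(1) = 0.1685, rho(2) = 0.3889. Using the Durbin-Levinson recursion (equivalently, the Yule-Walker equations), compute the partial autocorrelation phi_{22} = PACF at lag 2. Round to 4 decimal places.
\phi_{22} = 0.3710

The PACF at lag k is phi_{kk}, the last component of the solution
to the Yule-Walker system G_k phi = r_k where
  (G_k)_{ij} = rho(|i - j|), (r_k)_i = rho(i), i,j = 1..k.
Equivalently, Durbin-Levinson gives phi_{kk} iteratively:
  phi_{11} = rho(1)
  phi_{kk} = [rho(k) - sum_{j=1..k-1} phi_{k-1,j} rho(k-j)]
            / [1 - sum_{j=1..k-1} phi_{k-1,j} rho(j)],
  phi_{k,j} = phi_{k-1,j} - phi_{kk} phi_{k-1,k-j},  j = 1..k-1.
Step k = 1:
  phi_11 = rho(1) = 0.1685.
Step k = 2:
  phi_22 = [rho(2) - phi_11 rho(1)] / [1 - phi_11 rho(1)] = [0.3889 - (0.1685)(0.1685)] / [1 - (0.1685)(0.1685)]
         = 0.36050775 / 0.97160775 = 0.371.
Therefore phi_{22} = 0.3710.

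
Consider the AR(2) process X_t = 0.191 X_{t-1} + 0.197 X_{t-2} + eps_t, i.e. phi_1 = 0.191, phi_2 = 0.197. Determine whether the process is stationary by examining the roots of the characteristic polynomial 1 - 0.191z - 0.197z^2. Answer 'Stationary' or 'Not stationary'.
\text{Stationary}

The AR(p) characteristic polynomial is P(z) = 1 - 0.191z - 0.197z^2.
Stationarity requires all roots to lie outside the unit circle, i.e. |z| > 1 for every root.
Set 1 + (-0.191) z + (-0.197) z^2 = 0, i.e. a z^2 + b z + c = 0 with a = -0.197, b = -0.191, c = 1.
Discriminant D = b^2 - 4ac = (-0.191)^2 - 4*(-0.197)*1 = 0.036481 - (-0.788) = 0.824481.
D >= 0, so the roots are real: z = (-b +/- sqrt(D)) / (2a) = (0.191 +/- 0.908009) / (-0.394).
  z_1 = (0.191 + 0.908009) / (-0.394) = -2.7894,   |z_1| = 2.7894.
  z_2 = (0.191 - 0.908009) / (-0.394) = 1.8198,   |z_2| = 1.8198.
Moduli of all roots: 2.7894, 1.8198.
All moduli strictly greater than 1? Yes.
Verdict: Stationary.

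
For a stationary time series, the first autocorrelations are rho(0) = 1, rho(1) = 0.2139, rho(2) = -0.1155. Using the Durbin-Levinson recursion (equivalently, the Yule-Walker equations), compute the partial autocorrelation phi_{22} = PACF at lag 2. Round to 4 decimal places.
\phi_{22} = -0.1690

The PACF at lag k is phi_{kk}, the last component of the solution
to the Yule-Walker system G_k phi = r_k where
  (G_k)_{ij} = rho(|i - j|), (r_k)_i = rho(i), i,j = 1..k.
Equivalently, Durbin-Levinson gives phi_{kk} iteratively:
  phi_{11} = rho(1)
  phi_{kk} = [rho(k) - sum_{j=1..k-1} phi_{k-1,j} rho(k-j)]
            / [1 - sum_{j=1..k-1} phi_{k-1,j} rho(j)],
  phi_{k,j} = phi_{k-1,j} - phi_{kk} phi_{k-1,k-j},  j = 1..k-1.
Step k = 1:
  phi_11 = rho(1) = 0.2139.
Step k = 2:
  phi_22 = [rho(2) - phi_11 rho(1)] / [1 - phi_11 rho(1)] = [-0.1155 - (0.2139)(0.2139)] / [1 - (0.2139)(0.2139)]
         = -0.16125321 / 0.95424679 = -0.169.
Therefore phi_{22} = -0.1690.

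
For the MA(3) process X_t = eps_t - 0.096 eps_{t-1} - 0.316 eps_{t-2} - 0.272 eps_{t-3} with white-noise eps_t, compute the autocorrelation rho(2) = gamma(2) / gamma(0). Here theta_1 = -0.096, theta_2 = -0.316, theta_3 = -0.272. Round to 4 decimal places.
\rho(2) = -0.2450

For an MA(q) process with theta_0 = 1, the autocovariance is
  gamma(k) = sigma^2 * sum_{i=0..q-k} theta_i * theta_{i+k},
and rho(k) = gamma(k) / gamma(0). Sigma^2 cancels.
  numerator   = (1)*(-0.316) + (-0.096)*(-0.272) = -0.289888.
  denominator = (1)^2 + (-0.096)^2 + (-0.316)^2 + (-0.272)^2 = 1.183056.
  rho(2) = -0.289888 / 1.183056 = -0.2450.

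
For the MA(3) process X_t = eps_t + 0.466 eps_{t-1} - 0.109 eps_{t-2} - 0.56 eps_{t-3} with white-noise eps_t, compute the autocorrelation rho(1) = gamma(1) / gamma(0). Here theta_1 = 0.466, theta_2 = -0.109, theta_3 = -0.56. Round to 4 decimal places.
\rho(1) = 0.3087

For an MA(q) process with theta_0 = 1, the autocovariance is
  gamma(k) = sigma^2 * sum_{i=0..q-k} theta_i * theta_{i+k},
and rho(k) = gamma(k) / gamma(0). Sigma^2 cancels.
  numerator   = (1)*(0.466) + (0.466)*(-0.109) + (-0.109)*(-0.56) = 0.476246.
  denominator = (1)^2 + (0.466)^2 + (-0.109)^2 + (-0.56)^2 = 1.542637.
  rho(1) = 0.476246 / 1.542637 = 0.3087.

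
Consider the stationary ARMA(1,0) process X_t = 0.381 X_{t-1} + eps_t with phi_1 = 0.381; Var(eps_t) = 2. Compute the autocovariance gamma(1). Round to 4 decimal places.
\gamma(1) = 0.8914

Multiply the model equation by X_{t-k} and take expectations. With theta_0 = psi_0 = 1 and psi_j the MA(infinity) weights, this gives
  gamma(k) - sum_i phi_i gamma(k-i) = c_k,
  c_k = sigma^2 * sum_{j=k..q} theta_j psi_{j-k}   (c_k = 0 for k > q),
using gamma(-m) = gamma(m).
Pure AR (q = 0): c_0 = sigma^2 = 2, c_k = 0 for k >= 1.
Equations for k = 0 and k = 1 (AR order 1):
  gamma(0) = phi_1 gamma(1) + c_0
  gamma(1) = phi_1 gamma(0) + c_1
Substituting the second into the first: gamma(0) (1 - phi_1^2) = c_0 + phi_1 c_1, so
  gamma(0) = c_0 / (1 - phi_1^2) = 2 / (1 - (0.381)^2) = 2 / 0.854839 = 2.339622.
  gamma(1) = phi_1 gamma(0) = (0.381)(2.339622) = 0.891396.
Therefore gamma(1) = 0.8914 (to 4 decimal places).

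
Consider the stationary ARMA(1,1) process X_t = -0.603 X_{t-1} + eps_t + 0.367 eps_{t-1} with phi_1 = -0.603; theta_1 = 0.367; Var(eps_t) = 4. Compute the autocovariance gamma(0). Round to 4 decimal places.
\gamma(0) = 4.3501

Multiply the model equation by X_{t-k} and take expectations. With theta_0 = psi_0 = 1 and psi_j the MA(infinity) weights, this gives
  gamma(k) - sum_i phi_i gamma(k-i) = c_k,
  c_k = sigma^2 * sum_{j=k..q} theta_j psi_{j-k}   (c_k = 0 for k > q),
using gamma(-m) = gamma(m).
psi-weights needed (psi_j = theta_j + sum_i phi_i psi_{j-i}):
  psi_1 = theta_1 + phi_1 = 0.367 + (-0.603) = -0.236
Right-hand sides:
  c_0 = sigma^2 (1 + theta_1 psi_1) = 4 * (1 + (0.367)(-0.236)) = 4 * 0.913388 = 3.653552
  c_1 = sigma^2 theta_1 = 4 * (0.367) = 1.468
  c_2 = 0
Equations for k = 0 and k = 1 (AR order 1):
  gamma(0) = phi_1 gamma(1) + c_0
  gamma(1) = phi_1 gamma(0) + c_1
Substituting the second into the first: gamma(0) (1 - phi_1^2) = c_0 + phi_1 c_1, so
  gamma(0) = (c_0 + phi_1 c_1) / (1 - phi_1^2) = (3.653552 + (-0.603)(1.468)) / (1 - (-0.603)^2) = 2.768348 / 0.636391 = 4.350074.
Therefore gamma(0) = 4.3501 (to 4 decimal places).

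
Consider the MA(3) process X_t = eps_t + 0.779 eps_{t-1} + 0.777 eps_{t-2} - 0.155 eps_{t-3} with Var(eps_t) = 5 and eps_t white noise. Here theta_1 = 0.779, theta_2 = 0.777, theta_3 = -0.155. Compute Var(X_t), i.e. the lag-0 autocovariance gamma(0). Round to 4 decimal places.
\gamma(0) = 11.1730

For an MA(q) process X_t = eps_t + sum_i theta_i eps_{t-i} with
Var(eps_t) = sigma^2, the variance is
  gamma(0) = sigma^2 * (1 + sum_i theta_i^2).
  sum_i theta_i^2 = (0.779)^2 + (0.777)^2 + (-0.155)^2 = 0.606841 + 0.603729 + 0.024025 = 1.234595.
  gamma(0) = 5 * (1 + 1.234595) = 5 * 2.234595 = 11.172975, which rounds to 11.1730.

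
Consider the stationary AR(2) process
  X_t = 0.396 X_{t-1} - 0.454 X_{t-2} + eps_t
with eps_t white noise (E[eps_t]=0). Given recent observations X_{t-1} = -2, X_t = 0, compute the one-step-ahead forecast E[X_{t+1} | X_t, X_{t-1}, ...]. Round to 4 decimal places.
E[X_{t+1} \mid \mathcal F_t] = 0.9080

For an AR(p) model X_t = c + sum_i phi_i X_{t-i} + eps_t, the
one-step-ahead conditional mean is
  E[X_{t+1} | X_t, ...] = c + sum_i phi_i X_{t+1-i}.
Substitute known values:
  E[X_{t+1} | ...] = (0.396) * (0) + (-0.454) * (-2)
                   = 0.9080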